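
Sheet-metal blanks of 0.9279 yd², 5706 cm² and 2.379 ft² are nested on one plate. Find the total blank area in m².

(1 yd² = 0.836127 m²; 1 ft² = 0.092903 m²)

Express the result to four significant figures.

1.567 m²

0.9279 yd² × 0.836127 = 0.775842 m²
5706 cm² × 0.0001 = 0.5706 m²
2.379 ft² × 0.092903 = 0.221016 m²
Total: 0.775842 + 0.5706 + 0.221016 = 1.56746 m²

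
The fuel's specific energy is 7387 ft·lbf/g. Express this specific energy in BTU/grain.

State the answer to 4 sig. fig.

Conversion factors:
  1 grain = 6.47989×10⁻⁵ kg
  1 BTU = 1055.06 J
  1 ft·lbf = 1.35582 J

0.6151 BTU/grain

7387 ft·lbf/g × 1.35582 J/ft·lbf ÷ 0.001 kg/g = 1.00154×10⁷ J/kg
1.00154×10⁷ J/kg ÷ 1055.06 J/BTU × 6.47989×10⁻⁵ kg/grain = 0.615118 BTU/grain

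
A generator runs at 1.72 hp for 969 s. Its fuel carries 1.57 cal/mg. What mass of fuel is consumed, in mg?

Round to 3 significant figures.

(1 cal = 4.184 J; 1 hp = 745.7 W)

1.72 hp → 1282.6 W
E = P × t = 1282.6 × 969 = 1.24284×10⁶ J
1.57 cal/mg → 6.56888×10⁶ J/kg
m = E / e_s = 1.24284×10⁶ / 6.56888×10⁶ = 0.189201 kg
In mg: 0.189201 / 10⁻⁶ = 189201 mg

1.89×10⁵ mg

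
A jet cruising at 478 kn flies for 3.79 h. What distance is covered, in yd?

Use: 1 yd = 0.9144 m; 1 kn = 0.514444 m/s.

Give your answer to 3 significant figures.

3.67×10⁶ yd

478 kn × 0.514444 → 245.904 m/s
3.79 h × 3600 → 13644 s
d = v × t = 245.904 m/s × 13644 s = 3.35511×10⁶ m
3.35511×10⁶ m ÷ (0.9144 m/yd) = 3.66919×10⁶ yd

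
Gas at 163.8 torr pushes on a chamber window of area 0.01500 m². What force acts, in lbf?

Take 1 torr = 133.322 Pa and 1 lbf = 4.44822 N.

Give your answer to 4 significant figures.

73.64 lbf

163.8 torr × 133.322 = 21838.1 Pa
F = P × A = 21838.1 Pa × 0.015 m² = 327.571 N
327.571 N ÷ (4.44822 N/lbf) = 73.6409 lbf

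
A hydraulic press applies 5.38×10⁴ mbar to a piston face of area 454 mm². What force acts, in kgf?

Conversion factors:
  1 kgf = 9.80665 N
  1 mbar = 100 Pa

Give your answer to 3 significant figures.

5.38×10⁴ mbar × 100 = 5.38×10⁶ Pa
454 mm² × 10⁻⁶ = 4.54×10⁻⁴ m²
F = P × A = 5.38×10⁶ Pa × 4.54×10⁻⁴ m² = 2442.52 N
2442.52 N ÷ (9.80665 N/kgf) = 249.068 kgf

249 kgf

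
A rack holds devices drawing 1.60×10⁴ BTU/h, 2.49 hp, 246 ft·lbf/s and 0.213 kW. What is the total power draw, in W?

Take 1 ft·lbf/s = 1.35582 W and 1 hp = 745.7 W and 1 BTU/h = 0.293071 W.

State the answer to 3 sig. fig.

7090 W

1.60×10⁴ BTU/h × 0.293071 = 4689.14 W
2.49 hp × 745.7 = 1856.79 W
246 ft·lbf/s × 1.35582 = 333.532 W
0.213 kW × 1000 = 213 W
Sum: 4689.14 + 1856.79 + 333.532 + 213 = 7092.46 W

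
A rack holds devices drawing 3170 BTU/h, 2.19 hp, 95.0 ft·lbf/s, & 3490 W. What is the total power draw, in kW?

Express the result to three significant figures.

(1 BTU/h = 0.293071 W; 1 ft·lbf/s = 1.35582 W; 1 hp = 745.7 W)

3170 BTU/h × 0.293071 → 929.035 W
2.19 hp × 745.7 → 1633.08 W
95.0 ft·lbf/s × 1.35582 → 128.803 W
3490 W (already W)
Total: 929.035 + 1633.08 + 128.803 + 3490 = 6180.92 W
In kW: 6180.92 / 1000 = 6.18092 kW

6.18 kW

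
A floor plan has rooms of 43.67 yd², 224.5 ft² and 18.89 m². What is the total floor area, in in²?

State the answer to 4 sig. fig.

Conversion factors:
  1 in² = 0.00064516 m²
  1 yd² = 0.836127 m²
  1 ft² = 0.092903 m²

43.67 yd² × 0.836127 = 36.5137 m²
224.5 ft² × 0.092903 = 20.8567 m²
18.89 m² (already m²)
Sum: 36.5137 + 20.8567 + 18.89 = 76.2604 m²
In in²: 76.2604 / 0.00064516 = 118204 in²

1.182×10⁵ in²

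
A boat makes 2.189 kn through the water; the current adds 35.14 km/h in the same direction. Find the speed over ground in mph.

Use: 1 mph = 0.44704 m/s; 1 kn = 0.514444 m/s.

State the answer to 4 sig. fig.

2.189 kn × 0.514444 = 1.12612 m/s
35.14 km/h × (1/3.6) = 9.76111 m/s
Sum: 1.12612 + 9.76111 = 10.8872 m/s
In mph: 10.8872 / 0.44704 = 24.354 mph

24.35 mph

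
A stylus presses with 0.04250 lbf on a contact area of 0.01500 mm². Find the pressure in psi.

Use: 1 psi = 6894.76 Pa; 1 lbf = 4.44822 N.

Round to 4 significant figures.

0.04250 lbf × 4.44822 = 0.189049 N
0.01500 mm² × 10⁻⁶ = 1.5×10⁻⁸ m²
P = F / A = 0.189049 N / 1.5×10⁻⁸ m² = 1.26033×10⁷ Pa
1.26033×10⁷ Pa ÷ (6894.76 Pa/psi) = 1827.95 psi

1828 psi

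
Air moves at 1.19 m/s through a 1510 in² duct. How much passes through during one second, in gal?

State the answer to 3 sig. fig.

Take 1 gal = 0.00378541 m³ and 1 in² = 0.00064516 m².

306 gal

1510 in² × 0.00064516 → 0.974192 m²
V = v × A × t = 1.19 m/s × 0.974192 m² × 1 s = 1.15929 m³
1.15929 m³ ÷ (0.00378541 m³/gal) = 306.252 gal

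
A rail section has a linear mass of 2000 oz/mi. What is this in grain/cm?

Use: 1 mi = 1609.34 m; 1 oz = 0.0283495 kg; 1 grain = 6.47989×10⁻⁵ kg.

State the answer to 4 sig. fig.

5.437 grain/cm

2000 oz/mi × 0.0283495 kg/oz ÷ 1609.34 m/mi = 0.0352312 kg/m
0.0352312 kg/m ÷ 6.47989×10⁻⁵ kg/grain × 0.01 m/cm = 5.43701 grain/cm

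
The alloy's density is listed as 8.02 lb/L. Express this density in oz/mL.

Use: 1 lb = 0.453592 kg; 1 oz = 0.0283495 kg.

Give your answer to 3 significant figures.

0.128 oz/mL

8.02 lb/L × 0.453592 kg/lb ÷ 0.001 m³/L = 3637.81 kg/m³
3637.81 kg/m³ ÷ 0.0283495 kg/oz × 10⁻⁶ m³/mL = 0.12832 oz/mL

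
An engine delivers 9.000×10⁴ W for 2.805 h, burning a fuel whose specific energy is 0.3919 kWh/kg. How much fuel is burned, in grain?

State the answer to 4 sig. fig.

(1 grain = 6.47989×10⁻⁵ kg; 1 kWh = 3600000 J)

2.805 h → 10098 s
E = P × t = 90000 × 10098 = 9.0882×10⁸ J
0.3919 kWh/kg → 1.41084×10⁶ J/kg
m = E / e_s = 9.0882×10⁸ / 1.41084×10⁶ = 644.169 kg
In grain: 644.169 / 6.47989×10⁻⁵ = 9.94105×10⁶ grain

9.941×10⁶ grain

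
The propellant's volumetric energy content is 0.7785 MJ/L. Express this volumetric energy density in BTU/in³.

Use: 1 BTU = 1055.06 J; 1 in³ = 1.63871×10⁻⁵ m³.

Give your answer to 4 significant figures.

12.09 BTU/in³

0.7785 MJ/L × 1000000 J/MJ ÷ 0.001 m³/L = 7.785×10⁸ J/m³
7.785×10⁸ J/m³ ÷ 1055.06 J/BTU × 1.63871×10⁻⁵ m³/in³ = 12.0916 BTU/in³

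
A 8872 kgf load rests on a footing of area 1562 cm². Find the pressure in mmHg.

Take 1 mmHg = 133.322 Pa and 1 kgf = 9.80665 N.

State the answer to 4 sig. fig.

4178 mmHg

8872 kgf × 9.80665 = 87004.6 N
1562 cm² × 0.0001 = 0.1562 m²
P = F / A = 87004.6 N / 0.1562 m² = 557008 Pa
557008 Pa ÷ (133.322 Pa/mmHg) = 4177.92 mmHg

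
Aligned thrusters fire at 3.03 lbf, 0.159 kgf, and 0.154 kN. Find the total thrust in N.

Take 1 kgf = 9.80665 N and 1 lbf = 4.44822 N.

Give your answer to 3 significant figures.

3.03 lbf × 4.44822 → 13.4781 N
0.159 kgf × 9.80665 → 1.55926 N
0.154 kN × 1000 → 154 N
Sum: 13.4781 + 1.55926 + 154 = 169.037 N

169 N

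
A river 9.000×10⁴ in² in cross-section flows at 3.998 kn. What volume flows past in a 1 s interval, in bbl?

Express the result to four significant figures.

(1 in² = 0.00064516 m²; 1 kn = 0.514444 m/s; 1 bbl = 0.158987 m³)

751.2 bbl

3.998 kn × 0.514444 → 2.05675 m/s
9.000×10⁴ in² × 0.00064516 → 58.0644 m²
V = v × A × t = 2.05675 m/s × 58.0644 m² × 1 s = 119.424 m³
119.424 m³ ÷ (0.158987 m³/bbl) = 751.156 bbl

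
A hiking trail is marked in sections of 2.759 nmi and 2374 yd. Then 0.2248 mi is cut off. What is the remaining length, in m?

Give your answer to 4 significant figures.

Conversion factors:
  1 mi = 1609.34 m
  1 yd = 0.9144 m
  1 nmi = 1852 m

2.759 nmi × 1852 = 5109.67 m
2374 yd × 0.9144 = 2170.79 m
0.2248 mi × 1609.34 = 361.78 m
Net: 5109.67 + 2170.79 − 361.78 = 6918.68 m

6919 m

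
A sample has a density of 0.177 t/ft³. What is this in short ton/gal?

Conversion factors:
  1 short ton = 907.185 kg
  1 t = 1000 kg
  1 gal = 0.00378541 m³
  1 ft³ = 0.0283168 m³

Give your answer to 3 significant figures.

0.0261 short ton/gal

0.177 t/ft³ × 1000 kg/t ÷ 0.0283168 m³/ft³ = 6250.71 kg/m³
6250.71 kg/m³ ÷ 907.185 kg/short ton × 0.00378541 m³/gal = 0.0260823 short ton/gal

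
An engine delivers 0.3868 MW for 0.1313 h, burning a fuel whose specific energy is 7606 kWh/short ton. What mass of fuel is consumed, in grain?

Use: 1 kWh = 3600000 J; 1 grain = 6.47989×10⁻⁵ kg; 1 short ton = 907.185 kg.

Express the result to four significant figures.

9.348×10⁴ grain

0.3868 MW → 386800 W
0.1313 h → 472.68 s
E = P × t = 386800 × 472.68 = 1.82833×10⁸ J
7606 kWh/short ton → 3.0183×10⁷ J/kg
m = E / e_s = 1.82833×10⁸ / 3.0183×10⁷ = 6.05748 kg
In grain: 6.05748 / 6.47989×10⁻⁵ = 93481.2 grain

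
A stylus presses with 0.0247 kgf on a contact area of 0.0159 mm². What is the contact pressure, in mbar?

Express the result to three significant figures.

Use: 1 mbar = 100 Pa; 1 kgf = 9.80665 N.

1.52×10⁵ mbar

0.0247 kgf × 9.80665 → 0.242224 N
0.0159 mm² × 10⁻⁶ → 1.59×10⁻⁸ m²
P = F / A = 0.242224 N / 1.59×10⁻⁸ m² = 1.52342×10⁷ Pa
1.52342×10⁷ Pa ÷ (100 Pa/mbar) = 152342 mbar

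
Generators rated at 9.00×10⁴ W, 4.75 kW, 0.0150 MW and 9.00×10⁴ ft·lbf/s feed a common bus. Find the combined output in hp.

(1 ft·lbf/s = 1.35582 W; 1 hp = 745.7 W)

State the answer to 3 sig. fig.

311 hp

9.00×10⁴ W (already W)
4.75 kW × 1000 → 4750 W
0.0150 MW × 1000000 → 15000 W
9.00×10⁴ ft·lbf/s × 1.35582 → 122024 W
Total: 90000 + 4750 + 15000 + 122024 = 231774 W
In hp: 231774 / 745.7 = 310.814 hp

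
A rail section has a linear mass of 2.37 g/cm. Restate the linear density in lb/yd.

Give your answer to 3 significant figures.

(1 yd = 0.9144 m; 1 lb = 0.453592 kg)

2.37 g/cm × 0.001 kg/g ÷ 0.01 m/cm = 0.237 kg/m
0.237 kg/m ÷ 0.453592 kg/lb × 0.9144 m/yd = 0.47777 lb/yd

0.478 lb/yd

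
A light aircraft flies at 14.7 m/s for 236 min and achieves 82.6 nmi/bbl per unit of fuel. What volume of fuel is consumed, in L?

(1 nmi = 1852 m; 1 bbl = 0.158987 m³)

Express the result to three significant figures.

236 min → 14160 s
d = v × t = 14.7 × 14160 = 208152 m
82.6 nmi/bbl → 962187 m/m³
V = d / (distance per unit fuel) = 208152 / 962187 = 0.216332 m³
In L: 0.216332 / 0.001 = 216.332 L

216 L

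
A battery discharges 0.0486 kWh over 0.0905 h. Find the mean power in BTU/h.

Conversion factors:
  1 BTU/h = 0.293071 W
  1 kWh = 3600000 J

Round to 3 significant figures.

1830 BTU/h

0.0486 kWh × 3600000 → 174960 J
0.0905 h × 3600 → 325.8 s
P = E / t = 174960 J / 325.8 s = 537.017 W
537.017 W ÷ (0.293071 W/BTU/h) = 1832.38 BTU/h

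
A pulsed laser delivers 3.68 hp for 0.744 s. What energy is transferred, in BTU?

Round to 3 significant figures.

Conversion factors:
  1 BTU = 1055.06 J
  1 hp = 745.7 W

1.94 BTU

3.68 hp × 745.7 = 2744.18 W
E = P × t = 2744.18 W × 0.744 s = 2041.67 J
2041.67 J ÷ (1055.06 J/BTU) = 1.93512 BTU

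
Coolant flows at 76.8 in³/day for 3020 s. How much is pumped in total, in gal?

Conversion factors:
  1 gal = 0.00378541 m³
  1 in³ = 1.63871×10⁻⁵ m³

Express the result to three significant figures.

76.8 in³/day → 1.45663×10⁻⁸ m³/s
V = Q × t = 1.45663×10⁻⁸ × 3020 = 4.39902×10⁻⁵ m³
In gal: 4.39902×10⁻⁵ / 0.00378541 = 0.011621 gal

0.0116 gal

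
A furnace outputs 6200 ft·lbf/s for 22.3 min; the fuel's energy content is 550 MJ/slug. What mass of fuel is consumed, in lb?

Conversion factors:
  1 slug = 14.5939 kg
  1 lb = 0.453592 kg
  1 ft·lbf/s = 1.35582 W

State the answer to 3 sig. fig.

6200 ft·lbf/s → 8406.08 W
22.3 min → 1338 s
E = P × t = 8406.08 × 1338 = 1.12473×10⁷ J
550 MJ/slug → 3.7687×10⁷ J/kg
m = E / e_s = 1.12473×10⁷ / 3.7687×10⁷ = 0.29844 kg
In lb: 0.29844 / 0.453592 = 0.657948 lb

0.658 lb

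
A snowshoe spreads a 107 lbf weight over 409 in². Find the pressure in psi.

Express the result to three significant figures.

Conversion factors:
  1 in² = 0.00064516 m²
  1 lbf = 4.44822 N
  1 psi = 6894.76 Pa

107 lbf × 4.44822 = 475.96 N
409 in² × 0.00064516 = 0.26387 m²
P = F / A = 475.96 N / 0.26387 m² = 1803.77 Pa
1803.77 Pa ÷ (6894.76 Pa/psi) = 0.261615 psi

0.262 psi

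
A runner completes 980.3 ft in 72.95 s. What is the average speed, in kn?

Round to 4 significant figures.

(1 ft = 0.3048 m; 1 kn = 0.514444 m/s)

7.962 kn

980.3 ft × 0.3048 → 298.795 m
v = d / t = 298.795 m / 72.95 s = 4.09589 m/s
4.09589 m/s ÷ (0.514444 m/s/kn) = 7.96178 kn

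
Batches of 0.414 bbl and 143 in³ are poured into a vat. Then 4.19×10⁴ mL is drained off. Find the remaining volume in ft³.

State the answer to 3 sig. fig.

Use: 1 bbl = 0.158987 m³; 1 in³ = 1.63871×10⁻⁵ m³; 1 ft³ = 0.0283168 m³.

0.414 bbl × 0.158987 = 0.0658206 m³
143 in³ × 1.63871×10⁻⁵ = 0.00234336 m³
4.19×10⁴ mL × 10⁻⁶ = 0.0419 m³
Sum: 0.0658206 + 0.00234336 − 0.0419 = 0.026264 m³
In ft³: 0.026264 / 0.0283168 = 0.927506 ft³

0.928 ft³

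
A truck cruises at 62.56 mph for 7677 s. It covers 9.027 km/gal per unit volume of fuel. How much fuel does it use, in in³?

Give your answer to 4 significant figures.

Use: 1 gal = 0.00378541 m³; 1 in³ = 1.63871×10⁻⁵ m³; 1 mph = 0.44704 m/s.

5494 in³

62.56 mph → 27.9668 m/s
d = v × t = 27.9668 × 7677 = 214701 m
9.027 km/gal → 2.38468×10⁶ m/m³
V = d / (distance per unit fuel) = 214701 / 2.38468×10⁶ = 0.0900335 m³
In in³: 0.0900335 / 1.63871×10⁻⁵ = 5494.17 in³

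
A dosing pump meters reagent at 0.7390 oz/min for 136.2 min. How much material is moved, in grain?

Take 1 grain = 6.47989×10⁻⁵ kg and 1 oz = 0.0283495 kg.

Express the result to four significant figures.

0.7390 oz/min → 3.49171×10⁻⁴ kg/s
136.2 min → 8172 s
m = ṁ × t = 3.49171×10⁻⁴ × 8172 = 2.85343 kg
In grain: 2.85343 / 6.47989×10⁻⁵ = 44035.2 grain

4.404×10⁴ grain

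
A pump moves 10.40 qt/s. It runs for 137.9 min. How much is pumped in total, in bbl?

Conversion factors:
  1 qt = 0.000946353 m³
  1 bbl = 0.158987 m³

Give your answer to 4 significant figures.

512.2 bbl

10.40 qt/s → 0.00984207 m³/s
137.9 min → 8274 s
V = Q × t = 0.00984207 × 8274 = 81.4333 m³
In bbl: 81.4333 / 0.158987 = 512.201 bbl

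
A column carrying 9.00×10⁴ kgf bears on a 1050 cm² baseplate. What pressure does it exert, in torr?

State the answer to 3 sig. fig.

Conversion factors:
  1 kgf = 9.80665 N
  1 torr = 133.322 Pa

9.00×10⁴ kgf × 9.80665 → 882598 N
1050 cm² × 0.0001 → 0.105 m²
P = F / A = 882598 N / 0.105 m² = 8.4057×10⁶ Pa
8.4057×10⁶ Pa ÷ (133.322 Pa/torr) = 63048.1 torr

6.30×10⁴ torr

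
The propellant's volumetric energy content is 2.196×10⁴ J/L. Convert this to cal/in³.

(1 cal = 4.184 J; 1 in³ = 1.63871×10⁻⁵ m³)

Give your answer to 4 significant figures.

86.01 cal/in³

2.196×10⁴ J/L ÷ 0.001 m³/L = 2.196×10⁷ J/m³
2.196×10⁷ J/m³ ÷ 4.184 J/cal × 1.63871×10⁻⁵ m³/in³ = 86.0088 cal/in³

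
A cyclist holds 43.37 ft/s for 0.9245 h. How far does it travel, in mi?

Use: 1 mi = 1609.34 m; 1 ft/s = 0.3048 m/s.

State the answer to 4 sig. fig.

43.37 ft/s × 0.3048 = 13.2192 m/s
0.9245 h × 3600 = 3328.2 s
d = v × t = 13.2192 m/s × 3328.2 s = 43996.1 m
43996.1 m ÷ (1609.34 m/mi) = 27.338 mi

27.34 mi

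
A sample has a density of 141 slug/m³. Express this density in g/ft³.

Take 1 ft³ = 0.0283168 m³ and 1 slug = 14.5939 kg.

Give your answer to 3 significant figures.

141 slug/m³ × 14.5939 kg/slug = 2057.74 kg/m³
2057.74 kg/m³ ÷ 0.001 kg/g × 0.0283168 m³/ft³ = 58268.6 g/ft³

5.83×10⁴ g/ft³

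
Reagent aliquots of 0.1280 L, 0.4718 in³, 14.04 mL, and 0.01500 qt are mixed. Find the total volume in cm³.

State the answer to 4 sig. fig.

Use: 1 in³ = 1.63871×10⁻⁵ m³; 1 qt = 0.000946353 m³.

164.0 cm³

0.1280 L × 0.001 = 1.28×10⁻⁴ m³
0.4718 in³ × 1.63871×10⁻⁵ = 7.73143×10⁻⁶ m³
14.04 mL × 10⁻⁶ = 1.404×10⁻⁵ m³
0.01500 qt × 0.000946353 = 1.41953×10⁻⁵ m³
Sum: 1.28×10⁻⁴ + 7.73143×10⁻⁶ + 1.404×10⁻⁵ + 1.41953×10⁻⁵ = 1.63967×10⁻⁴ m³
In cm³: 1.63967×10⁻⁴ / 10⁻⁶ = 163.967 cm³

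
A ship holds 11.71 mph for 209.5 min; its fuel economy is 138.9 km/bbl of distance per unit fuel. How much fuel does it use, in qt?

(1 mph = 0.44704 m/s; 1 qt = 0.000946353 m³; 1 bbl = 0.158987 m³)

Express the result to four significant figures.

11.71 mph → 5.23484 m/s
209.5 min → 12570 s
d = v × t = 5.23484 × 12570 = 65801.9 m
138.9 km/bbl → 873656 m/m³
V = d / (distance per unit fuel) = 65801.9 / 873656 = 0.0753179 m³
In qt: 0.0753179 / 0.000946353 = 79.5875 qt

79.59 qt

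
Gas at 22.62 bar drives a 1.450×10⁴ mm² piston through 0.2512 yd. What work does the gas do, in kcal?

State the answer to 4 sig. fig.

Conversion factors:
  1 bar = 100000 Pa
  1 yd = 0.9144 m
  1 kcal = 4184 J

22.62 bar → 2.262×10⁶ Pa
1.450×10⁴ mm² → 0.0145 m²
F = P × A = 2.262×10⁶ × 0.0145 = 32799 N
0.2512 yd → 0.229697 m
W = F × d = 32799 × 0.229697 = 7533.83 J
In kcal: 7533.83 / 4184 = 1.80063 kcal

1.801 kcal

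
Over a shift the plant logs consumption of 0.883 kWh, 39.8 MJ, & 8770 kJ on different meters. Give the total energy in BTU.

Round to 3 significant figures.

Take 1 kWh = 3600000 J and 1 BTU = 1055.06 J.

0.883 kWh × 3600000 → 3.1788×10⁶ J
39.8 MJ × 1000000 → 3.98×10⁷ J
8770 kJ × 1000 → 8.77×10⁶ J
Total: 3.1788×10⁶ + 3.98×10⁷ + 8.77×10⁶ = 5.17488×10⁷ J
In BTU: 5.17488×10⁷ / 1055.06 = 49048.2 BTU

4.90×10⁴ BTU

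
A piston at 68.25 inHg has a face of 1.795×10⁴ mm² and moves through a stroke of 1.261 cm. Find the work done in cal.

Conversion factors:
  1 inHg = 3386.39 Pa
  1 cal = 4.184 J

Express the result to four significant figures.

68.25 inHg → 231121 Pa
1.795×10⁴ mm² → 0.01795 m²
F = P × A = 231121 × 0.01795 = 4148.62 N
1.261 cm → 0.01261 m
W = F × d = 4148.62 × 0.01261 = 52.3141 J
In cal: 52.3141 / 4.184 = 12.5034 cal

12.50 cal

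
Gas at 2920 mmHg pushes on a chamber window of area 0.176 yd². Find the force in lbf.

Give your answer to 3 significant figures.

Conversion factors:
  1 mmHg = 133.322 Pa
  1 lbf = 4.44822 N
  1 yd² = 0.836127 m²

1.29×10⁴ lbf

2920 mmHg × 133.322 = 389300 Pa
0.176 yd² × 0.836127 = 0.147158 m²
F = P × A = 389300 Pa × 0.147158 m² = 57288.6 N
57288.6 N ÷ (4.44822 N/lbf) = 12879 lbf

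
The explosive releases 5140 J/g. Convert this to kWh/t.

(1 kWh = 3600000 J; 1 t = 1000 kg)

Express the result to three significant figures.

5140 J/g ÷ 0.001 kg/g = 5.14×10⁶ J/kg
5.14×10⁶ J/kg ÷ 3600000 J/kWh × 1000 kg/t = 1427.78 kWh/t

1430 kWh/t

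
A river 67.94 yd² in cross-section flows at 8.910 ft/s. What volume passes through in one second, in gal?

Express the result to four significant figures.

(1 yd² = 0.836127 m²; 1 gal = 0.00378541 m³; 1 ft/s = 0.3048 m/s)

8.910 ft/s × 0.3048 → 2.71577 m/s
67.94 yd² × 0.836127 → 56.8065 m²
V = v × A × t = 2.71577 m/s × 56.8065 m² × 1 s = 154.273 m³
154.273 m³ ÷ (0.00378541 m³/gal) = 40754.6 gal

4.075×10⁴ gal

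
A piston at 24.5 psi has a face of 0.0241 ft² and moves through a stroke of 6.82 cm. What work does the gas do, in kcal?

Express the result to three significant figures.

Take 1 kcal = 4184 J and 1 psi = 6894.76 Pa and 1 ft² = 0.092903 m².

0.00616 kcal

24.5 psi → 168922 Pa
0.0241 ft² → 0.00223896 m²
F = P × A = 168922 × 0.00223896 = 378.21 N
6.82 cm → 0.0682 m
W = F × d = 378.21 × 0.0682 = 25.7939 J
In kcal: 25.7939 / 4184 = 0.00616489 kcal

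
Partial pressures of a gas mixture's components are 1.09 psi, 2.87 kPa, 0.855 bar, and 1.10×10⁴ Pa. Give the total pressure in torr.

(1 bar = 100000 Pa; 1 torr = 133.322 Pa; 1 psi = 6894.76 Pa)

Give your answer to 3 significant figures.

802 torr

1.09 psi × 6894.76 = 7515.29 Pa
2.87 kPa × 1000 = 2870 Pa
0.855 bar × 100000 = 85500 Pa
1.10×10⁴ Pa (already Pa)
Combined: 7515.29 + 2870 + 85500 + 11000 = 106885 Pa
In torr: 106885 / 133.322 = 801.706 torr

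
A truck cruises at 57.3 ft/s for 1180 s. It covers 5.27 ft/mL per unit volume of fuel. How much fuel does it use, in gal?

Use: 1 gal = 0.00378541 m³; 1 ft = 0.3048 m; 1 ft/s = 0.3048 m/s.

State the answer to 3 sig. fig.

3.39 gal

57.3 ft/s → 17.465 m/s
d = v × t = 17.465 × 1180 = 20608.7 m
5.27 ft/mL → 1.6063×10⁶ m/m³
V = d / (distance per unit fuel) = 20608.7 / 1.6063×10⁶ = 0.0128299 m³
In gal: 0.0128299 / 0.00378541 = 3.3893 gal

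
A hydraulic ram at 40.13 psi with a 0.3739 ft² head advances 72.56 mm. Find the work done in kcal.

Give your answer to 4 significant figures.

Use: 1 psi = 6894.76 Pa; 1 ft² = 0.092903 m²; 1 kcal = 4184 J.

0.1667 kcal

40.13 psi → 276687 Pa
0.3739 ft² → 0.0347364 m²
F = P × A = 276687 × 0.0347364 = 9611.11 N
72.56 mm → 0.07256 m
W = F × d = 9611.11 × 0.07256 = 697.382 J
In kcal: 697.382 / 4184 = 0.166678 kcal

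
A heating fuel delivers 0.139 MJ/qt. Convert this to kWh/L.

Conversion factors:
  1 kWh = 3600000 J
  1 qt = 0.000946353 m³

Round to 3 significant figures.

0.0408 kWh/L

0.139 MJ/qt × 1000000 J/MJ ÷ 0.000946353 m³/qt = 1.4688×10⁸ J/m³
1.4688×10⁸ J/m³ ÷ 3600000 J/kWh × 0.001 m³/L = 0.0408 kWh/L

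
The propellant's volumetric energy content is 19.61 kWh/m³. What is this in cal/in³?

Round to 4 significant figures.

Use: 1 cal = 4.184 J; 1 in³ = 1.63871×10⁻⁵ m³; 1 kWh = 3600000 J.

276.5 cal/in³

19.61 kWh/m³ × 3600000 J/kWh = 7.0596×10⁷ J/m³
7.0596×10⁷ J/m³ ÷ 4.184 J/cal × 1.63871×10⁻⁵ m³/in³ = 276.497 cal/in³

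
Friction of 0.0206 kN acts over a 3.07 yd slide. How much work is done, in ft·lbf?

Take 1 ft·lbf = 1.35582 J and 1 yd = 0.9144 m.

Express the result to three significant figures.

0.0206 kN × 1000 → 20.6 N
3.07 yd × 0.9144 → 2.80721 m
W = F × d = 20.6 N × 2.80721 m = 57.8285 J
57.8285 J ÷ (1.35582 J/ft·lbf) = 42.652 ft·lbf

42.7 ft·lbf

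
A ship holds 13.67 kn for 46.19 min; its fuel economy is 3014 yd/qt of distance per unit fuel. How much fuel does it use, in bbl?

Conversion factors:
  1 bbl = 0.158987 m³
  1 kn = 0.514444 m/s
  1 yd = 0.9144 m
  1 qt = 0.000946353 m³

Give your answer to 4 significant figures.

0.04209 bbl

13.67 kn → 7.03245 m/s
46.19 min → 2771.4 s
d = v × t = 7.03245 × 2771.4 = 19489.7 m
3014 yd/qt → 2.91223×10⁶ m/m³
V = d / (distance per unit fuel) = 19489.7 / 2.91223×10⁶ = 0.00669236 m³
In bbl: 0.00669236 / 0.158987 = 0.0420938 bbl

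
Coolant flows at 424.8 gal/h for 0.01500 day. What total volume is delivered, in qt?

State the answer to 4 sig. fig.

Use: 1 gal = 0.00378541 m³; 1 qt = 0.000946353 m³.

611.7 qt

424.8 gal/h → 4.46678×10⁻⁴ m³/s
0.01500 day → 1296 s
V = Q × t = 4.46678×10⁻⁴ × 1296 = 0.578895 m³
In qt: 0.578895 / 0.000946353 = 611.711 qt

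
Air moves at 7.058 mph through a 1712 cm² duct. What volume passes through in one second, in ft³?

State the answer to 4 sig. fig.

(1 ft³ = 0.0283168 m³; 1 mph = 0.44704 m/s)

19.08 ft³

7.058 mph × 0.44704 = 3.15521 m/s
1712 cm² × 0.0001 = 0.1712 m²
V = v × A × t = 3.15521 m/s × 0.1712 m² × 1 s = 0.540172 m³
0.540172 m³ ÷ (0.0283168 m³/ft³) = 19.076 ft³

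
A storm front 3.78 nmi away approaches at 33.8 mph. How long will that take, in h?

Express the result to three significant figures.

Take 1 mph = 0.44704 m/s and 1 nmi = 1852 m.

0.129 h

3.78 nmi × 1852 = 7000.56 m
33.8 mph × 0.44704 = 15.11 m/s
t = d / v = 7000.56 m / 15.11 m/s = 463.306 s
463.306 s ÷ (3600 s/h) = 0.128696 h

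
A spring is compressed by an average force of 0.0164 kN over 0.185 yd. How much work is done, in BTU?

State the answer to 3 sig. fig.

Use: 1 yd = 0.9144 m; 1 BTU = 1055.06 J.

0.00263 BTU

0.0164 kN × 1000 → 16.4 N
0.185 yd × 0.9144 → 0.169164 m
W = F × d = 16.4 N × 0.169164 m = 2.77429 J
2.77429 J ÷ (1055.06 J/BTU) = 0.00262951 BTU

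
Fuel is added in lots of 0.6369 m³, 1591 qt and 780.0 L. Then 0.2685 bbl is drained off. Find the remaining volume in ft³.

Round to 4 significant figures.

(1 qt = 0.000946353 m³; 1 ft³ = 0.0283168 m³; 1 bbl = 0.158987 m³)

101.7 ft³

0.6369 m³ (already m³)
1591 qt × 0.000946353 → 1.50565 m³
780.0 L × 0.001 → 0.78 m³
0.2685 bbl × 0.158987 → 0.042688 m³
Net: 0.6369 + 1.50565 + 0.78 − 0.042688 = 2.87986 m³
In ft³: 2.87986 / 0.0283168 = 101.701 ft³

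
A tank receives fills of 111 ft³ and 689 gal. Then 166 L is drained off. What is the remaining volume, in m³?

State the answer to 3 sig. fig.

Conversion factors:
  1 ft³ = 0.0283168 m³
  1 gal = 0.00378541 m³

111 ft³ × 0.0283168 → 3.14316 m³
689 gal × 0.00378541 → 2.60815 m³
166 L × 0.001 → 0.166 m³
Sum: 3.14316 + 2.60815 − 0.166 = 5.58531 m³

5.59 m³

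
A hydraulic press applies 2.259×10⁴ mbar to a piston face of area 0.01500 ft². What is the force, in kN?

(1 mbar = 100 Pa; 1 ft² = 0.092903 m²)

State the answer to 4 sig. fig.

2.259×10⁴ mbar × 100 → 2.259×10⁶ Pa
0.01500 ft² × 0.092903 → 0.00139354 m²
F = P × A = 2.259×10⁶ Pa × 0.00139354 m² = 3148.01 N
3148.01 N ÷ (1000 N/kN) = 3.14801 kN

3.148 kN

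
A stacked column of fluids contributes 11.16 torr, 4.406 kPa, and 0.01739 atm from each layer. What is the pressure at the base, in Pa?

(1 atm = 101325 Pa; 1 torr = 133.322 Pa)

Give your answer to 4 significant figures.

7656 Pa

11.16 torr × 133.322 = 1487.87 Pa
4.406 kPa × 1000 = 4406 Pa
0.01739 atm × 101325 = 1762.04 Pa
Sum: 1487.87 + 4406 + 1762.04 = 7655.91 Pa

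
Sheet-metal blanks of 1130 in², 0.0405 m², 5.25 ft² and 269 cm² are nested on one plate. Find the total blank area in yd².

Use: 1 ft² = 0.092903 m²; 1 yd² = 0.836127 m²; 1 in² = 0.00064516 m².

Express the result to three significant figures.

1130 in² × 0.00064516 = 0.729031 m²
0.0405 m² (already m²)
5.25 ft² × 0.092903 = 0.487741 m²
269 cm² × 0.0001 = 0.0269 m²
Sum: 0.729031 + 0.0405 + 0.487741 + 0.0269 = 1.28417 m²
In yd²: 1.28417 / 0.836127 = 1.53586 yd²

1.54 yd²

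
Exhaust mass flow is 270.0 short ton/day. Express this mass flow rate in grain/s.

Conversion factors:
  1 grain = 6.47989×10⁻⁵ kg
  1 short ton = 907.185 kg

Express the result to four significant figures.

270.0 short ton/day × 907.185 kg/short ton ÷ 86400 s/day = 2.83495 kg/s
2.83495 kg/s ÷ 6.47989×10⁻⁵ kg/grain = 43750 grain/s

4.375×10⁴ grain/s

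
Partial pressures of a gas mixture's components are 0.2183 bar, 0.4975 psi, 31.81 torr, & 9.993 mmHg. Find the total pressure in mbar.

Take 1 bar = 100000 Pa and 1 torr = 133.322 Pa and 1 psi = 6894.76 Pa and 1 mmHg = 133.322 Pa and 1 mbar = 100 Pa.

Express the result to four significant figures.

0.2183 bar × 100000 = 21830 Pa
0.4975 psi × 6894.76 = 3430.14 Pa
31.81 torr × 133.322 = 4240.97 Pa
9.993 mmHg × 133.322 = 1332.29 Pa
Sum: 21830 + 3430.14 + 4240.97 + 1332.29 = 30833.4 Pa
In mbar: 30833.4 / 100 = 308.334 mbar

308.3 mbar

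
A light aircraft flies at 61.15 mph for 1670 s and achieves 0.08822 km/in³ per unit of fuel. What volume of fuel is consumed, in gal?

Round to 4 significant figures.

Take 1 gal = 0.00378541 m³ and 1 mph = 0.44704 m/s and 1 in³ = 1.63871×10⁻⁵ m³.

2.240 gal

61.15 mph → 27.3365 m/s
d = v × t = 27.3365 × 1670 = 45652 m
0.08822 km/in³ → 5.3835×10⁶ m/m³
V = d / (distance per unit fuel) = 45652 / 5.3835×10⁶ = 0.00847999 m³
In gal: 0.00847999 / 0.00378541 = 2.24018 gal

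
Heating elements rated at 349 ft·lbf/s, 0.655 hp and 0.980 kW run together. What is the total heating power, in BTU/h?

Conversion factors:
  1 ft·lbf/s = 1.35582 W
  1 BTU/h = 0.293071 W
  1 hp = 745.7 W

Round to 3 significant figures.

6630 BTU/h

349 ft·lbf/s × 1.35582 = 473.181 W
0.655 hp × 745.7 = 488.434 W
0.980 kW × 1000 = 980 W
Combined: 473.181 + 488.434 + 980 = 1941.62 W
In BTU/h: 1941.62 / 0.293071 = 6625.08 BTU/h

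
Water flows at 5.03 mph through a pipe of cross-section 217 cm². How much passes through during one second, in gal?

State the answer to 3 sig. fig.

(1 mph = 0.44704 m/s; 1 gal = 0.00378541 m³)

5.03 mph × 0.44704 → 2.24861 m/s
217 cm² × 0.0001 → 0.0217 m²
V = v × A × t = 2.24861 m/s × 0.0217 m² × 1 s = 0.0487948 m³
0.0487948 m³ ÷ (0.00378541 m³/gal) = 12.8902 gal

12.9 gal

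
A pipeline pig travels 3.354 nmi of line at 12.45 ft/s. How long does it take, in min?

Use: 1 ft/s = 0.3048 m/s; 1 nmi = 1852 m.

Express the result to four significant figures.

3.354 nmi × 1852 = 6211.61 m
12.45 ft/s × 0.3048 = 3.79476 m/s
t = d / v = 6211.61 m / 3.79476 m/s = 1636.89 s
1636.89 s ÷ (60 s/min) = 27.2815 min

27.28 min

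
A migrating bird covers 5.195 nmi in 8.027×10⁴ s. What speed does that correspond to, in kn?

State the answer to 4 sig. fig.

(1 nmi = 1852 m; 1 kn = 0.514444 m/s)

5.195 nmi × 1852 → 9621.14 m
v = d / t = 9621.14 m / 80270 s = 0.11986 m/s
0.11986 m/s ÷ (0.514444 m/s/kn) = 0.232989 kn

0.2330 kn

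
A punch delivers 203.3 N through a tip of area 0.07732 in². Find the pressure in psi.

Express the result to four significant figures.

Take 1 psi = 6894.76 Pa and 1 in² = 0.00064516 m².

0.07732 in² × 0.00064516 = 4.98838×10⁻⁵ m²
P = F / A = 203.3 N / 4.98838×10⁻⁵ m² = 4.07547×10⁶ Pa
4.07547×10⁶ Pa ÷ (6894.76 Pa/psi) = 591.097 psi

591.1 psi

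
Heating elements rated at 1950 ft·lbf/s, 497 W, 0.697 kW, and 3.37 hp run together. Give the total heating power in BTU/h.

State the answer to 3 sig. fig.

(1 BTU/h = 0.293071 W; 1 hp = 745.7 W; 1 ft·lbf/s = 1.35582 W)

1950 ft·lbf/s × 1.35582 = 2643.85 W
497 W (already W)
0.697 kW × 1000 = 697 W
3.37 hp × 745.7 = 2513.01 W
Sum: 2643.85 + 497 + 697 + 2513.01 = 6350.86 W
In BTU/h: 6350.86 / 0.293071 = 21670 BTU/h

2.17×10⁴ BTU/h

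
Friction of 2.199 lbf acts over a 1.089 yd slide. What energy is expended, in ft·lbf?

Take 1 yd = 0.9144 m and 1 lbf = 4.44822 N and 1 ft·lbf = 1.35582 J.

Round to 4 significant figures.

7.184 ft·lbf

2.199 lbf × 4.44822 = 9.78164 N
1.089 yd × 0.9144 = 0.995782 m
W = F × d = 9.78164 N × 0.995782 m = 9.74038 J
9.74038 J ÷ (1.35582 J/ft·lbf) = 7.18412 ft·lbf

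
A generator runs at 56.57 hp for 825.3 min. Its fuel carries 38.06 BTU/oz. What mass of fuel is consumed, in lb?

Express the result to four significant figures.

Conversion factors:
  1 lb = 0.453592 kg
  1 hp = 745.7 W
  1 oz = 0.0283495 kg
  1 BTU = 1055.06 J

56.57 hp → 42184.2 W
825.3 min → 49518 s
E = P × t = 42184.2 × 49518 = 2.08888×10⁹ J
38.06 BTU/oz → 1.41645×10⁶ J/kg
m = E / e_s = 2.08888×10⁹ / 1.41645×10⁶ = 1474.73 kg
In lb: 1474.73 / 0.453592 = 3251.23 lb

3251 lb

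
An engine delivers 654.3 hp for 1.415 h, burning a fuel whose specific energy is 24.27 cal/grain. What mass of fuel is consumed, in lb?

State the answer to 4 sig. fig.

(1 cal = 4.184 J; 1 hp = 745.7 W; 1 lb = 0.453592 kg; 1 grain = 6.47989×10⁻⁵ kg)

3497 lb

654.3 hp → 487912 W
1.415 h → 5094 s
E = P × t = 487912 × 5094 = 2.48542×10⁹ J
24.27 cal/grain → 1.56709×10⁶ J/kg
m = E / e_s = 2.48542×10⁹ / 1.56709×10⁶ = 1586.01 kg
In lb: 1586.01 / 0.453592 = 3496.56 lb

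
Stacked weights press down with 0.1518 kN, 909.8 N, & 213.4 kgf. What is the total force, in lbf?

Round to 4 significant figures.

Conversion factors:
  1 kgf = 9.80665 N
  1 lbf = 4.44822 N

0.1518 kN × 1000 = 151.8 N
909.8 N (already N)
213.4 kgf × 9.80665 = 2092.74 N
Sum: 151.8 + 909.8 + 2092.74 = 3154.34 N
In lbf: 3154.34 / 4.44822 = 709.124 lbf

709.1 lbf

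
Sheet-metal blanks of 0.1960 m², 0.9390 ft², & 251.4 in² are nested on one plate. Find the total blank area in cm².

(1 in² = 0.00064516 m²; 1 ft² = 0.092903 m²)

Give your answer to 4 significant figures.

4454 cm²

0.1960 m² (already m²)
0.9390 ft² × 0.092903 = 0.0872359 m²
251.4 in² × 0.00064516 = 0.162193 m²
Total: 0.196 + 0.0872359 + 0.162193 = 0.445429 m²
In cm²: 0.445429 / 0.0001 = 4454.29 cm²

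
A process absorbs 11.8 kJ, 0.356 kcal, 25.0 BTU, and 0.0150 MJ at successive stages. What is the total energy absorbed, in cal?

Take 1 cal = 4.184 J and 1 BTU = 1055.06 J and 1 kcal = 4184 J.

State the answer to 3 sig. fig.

11.8 kJ × 1000 = 11800 J
0.356 kcal × 4184 = 1489.5 J
25.0 BTU × 1055.06 = 26376.5 J
0.0150 MJ × 1000000 = 15000 J
Combined: 11800 + 1489.5 + 26376.5 + 15000 = 54666 J
In cal: 54666 / 4.184 = 13065.5 cal

1.31×10⁴ cal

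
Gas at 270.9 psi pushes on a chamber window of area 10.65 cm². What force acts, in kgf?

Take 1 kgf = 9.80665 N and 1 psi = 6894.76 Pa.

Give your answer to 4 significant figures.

270.9 psi × 6894.76 = 1.86779×10⁶ Pa
10.65 cm² × 0.0001 = 0.001065 m²
F = P × A = 1.86779×10⁶ Pa × 0.001065 m² = 1989.2 N
1989.2 N ÷ (9.80665 N/kgf) = 202.842 kgf

202.8 kgf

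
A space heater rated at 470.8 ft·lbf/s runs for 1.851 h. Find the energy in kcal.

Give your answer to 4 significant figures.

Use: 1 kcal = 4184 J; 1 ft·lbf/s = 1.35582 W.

470.8 ft·lbf/s × 1.35582 → 638.32 W
1.851 h × 3600 → 6663.6 s
E = P × t = 638.32 W × 6663.6 s = 4.25351×10⁶ J
4.25351×10⁶ J ÷ (4184 J/kcal) = 1016.61 kcal

1017 kcal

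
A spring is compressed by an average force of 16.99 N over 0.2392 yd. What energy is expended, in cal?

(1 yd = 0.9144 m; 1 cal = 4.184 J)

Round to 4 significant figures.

0.8882 cal

0.2392 yd × 0.9144 → 0.218724 m
W = F × d = 16.99 N × 0.218724 m = 3.71612 J
3.71612 J ÷ (4.184 J/cal) = 0.888174 cal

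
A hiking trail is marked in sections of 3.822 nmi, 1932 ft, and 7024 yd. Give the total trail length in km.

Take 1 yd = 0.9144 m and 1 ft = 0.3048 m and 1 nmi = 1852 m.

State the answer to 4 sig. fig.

14.09 km

3.822 nmi × 1852 = 7078.34 m
1932 ft × 0.3048 = 588.874 m
7024 yd × 0.9144 = 6422.75 m
Total: 7078.34 + 588.874 + 6422.75 = 14090 m
In km: 14090 / 1000 = 14.09 km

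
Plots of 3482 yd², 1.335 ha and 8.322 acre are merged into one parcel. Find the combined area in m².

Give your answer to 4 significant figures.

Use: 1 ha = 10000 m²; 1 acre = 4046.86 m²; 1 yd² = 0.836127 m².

4.994×10⁴ m²

3482 yd² × 0.836127 = 2911.39 m²
1.335 ha × 10000 = 13350 m²
8.322 acre × 4046.86 = 33678 m²
Combined: 2911.39 + 13350 + 33678 = 49939.4 m²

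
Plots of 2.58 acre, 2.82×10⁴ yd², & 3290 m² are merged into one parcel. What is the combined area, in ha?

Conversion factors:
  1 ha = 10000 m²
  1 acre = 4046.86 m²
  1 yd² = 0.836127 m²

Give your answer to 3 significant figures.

3.73 ha

2.58 acre × 4046.86 → 10440.9 m²
2.82×10⁴ yd² × 0.836127 → 23578.8 m²
3290 m² (already m²)
Sum: 10440.9 + 23578.8 + 3290 = 37309.7 m²
In ha: 37309.7 / 10000 = 3.73097 ha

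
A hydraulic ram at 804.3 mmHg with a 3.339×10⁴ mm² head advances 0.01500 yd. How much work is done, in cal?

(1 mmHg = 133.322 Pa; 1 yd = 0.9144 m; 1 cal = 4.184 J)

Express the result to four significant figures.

11.74 cal

804.3 mmHg → 107231 Pa
3.339×10⁴ mm² → 0.03339 m²
F = P × A = 107231 × 0.03339 = 3580.44 N
0.01500 yd → 0.013716 m
W = F × d = 3580.44 × 0.013716 = 49.1093 J
In cal: 49.1093 / 4.184 = 11.7374 cal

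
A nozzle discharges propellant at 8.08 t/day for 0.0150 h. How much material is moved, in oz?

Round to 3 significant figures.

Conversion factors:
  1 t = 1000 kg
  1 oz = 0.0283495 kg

178 oz

8.08 t/day → 0.0935185 kg/s
0.0150 h → 54 s
m = ṁ × t = 0.0935185 × 54 = 5.05 kg
In oz: 5.05 / 0.0283495 = 178.134 oz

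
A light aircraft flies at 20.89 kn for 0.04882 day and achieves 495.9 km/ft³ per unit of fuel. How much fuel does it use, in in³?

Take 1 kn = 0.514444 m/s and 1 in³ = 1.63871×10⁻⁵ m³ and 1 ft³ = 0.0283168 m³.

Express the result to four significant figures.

20.89 kn → 10.7467 m/s
0.04882 day → 4218.05 s
d = v × t = 10.7467 × 4218.05 = 45330.1 m
495.9 km/ft³ → 1.75126×10⁷ m/m³
V = d / (distance per unit fuel) = 45330.1 / 1.75126×10⁷ = 0.00258843 m³
In in³: 0.00258843 / 1.63871×10⁻⁵ = 157.955 in³

158.0 in³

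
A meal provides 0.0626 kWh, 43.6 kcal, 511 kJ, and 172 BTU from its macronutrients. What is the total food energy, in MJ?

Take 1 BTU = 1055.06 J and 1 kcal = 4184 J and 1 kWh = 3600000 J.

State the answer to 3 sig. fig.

0.0626 kWh × 3600000 = 225360 J
43.6 kcal × 4184 = 182422 J
511 kJ × 1000 = 511000 J
172 BTU × 1055.06 = 181470 J
Sum: 225360 + 182422 + 511000 + 181470 = 1.10025×10⁶ J
In MJ: 1.10025×10⁶ / 1000000 = 1.10025 MJ

1.10 MJ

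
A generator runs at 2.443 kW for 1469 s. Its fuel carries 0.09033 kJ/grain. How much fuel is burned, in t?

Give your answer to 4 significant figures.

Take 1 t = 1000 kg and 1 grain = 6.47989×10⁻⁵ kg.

2.443 kW → 2443 W
E = P × t = 2443 × 1469 = 3.58877×10⁶ J
0.09033 kJ/grain → 1.39401×10⁶ J/kg
m = E / e_s = 3.58877×10⁶ / 1.39401×10⁶ = 2.57442 kg
In t: 2.57442 / 1000 = 0.00257442 t

0.002574 t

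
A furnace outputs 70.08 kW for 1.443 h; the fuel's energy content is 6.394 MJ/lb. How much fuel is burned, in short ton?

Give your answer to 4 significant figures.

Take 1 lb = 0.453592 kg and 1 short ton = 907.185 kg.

0.02847 short ton

70.08 kW → 70080 W
1.443 h → 5194.8 s
E = P × t = 70080 × 5194.8 = 3.64052×10⁸ J
6.394 MJ/lb → 1.40964×10⁷ J/kg
m = E / e_s = 3.64052×10⁸ / 1.40964×10⁷ = 25.8259 kg
In short ton: 25.8259 / 907.185 = 0.0284682 short ton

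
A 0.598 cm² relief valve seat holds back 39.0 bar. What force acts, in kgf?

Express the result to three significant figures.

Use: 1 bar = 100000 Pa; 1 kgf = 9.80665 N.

23.8 kgf

39.0 bar × 100000 → 3.9×10⁶ Pa
0.598 cm² × 0.0001 → 5.98×10⁻⁵ m²
F = P × A = 3.9×10⁶ Pa × 5.98×10⁻⁵ m² = 233.22 N
233.22 N ÷ (9.80665 N/kgf) = 23.7818 kgf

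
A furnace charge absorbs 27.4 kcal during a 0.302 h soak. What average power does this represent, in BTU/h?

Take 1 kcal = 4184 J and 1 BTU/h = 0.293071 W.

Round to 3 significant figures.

27.4 kcal × 4184 → 114642 J
0.302 h × 3600 → 1087.2 s
P = E / t = 114642 J / 1087.2 s = 105.447 W
105.447 W ÷ (0.293071 W/BTU/h) = 359.8 BTU/h

360 BTU/h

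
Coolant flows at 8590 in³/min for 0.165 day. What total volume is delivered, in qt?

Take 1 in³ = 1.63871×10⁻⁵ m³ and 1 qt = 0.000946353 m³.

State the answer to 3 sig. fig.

3.53×10⁴ qt

8590 in³/min → 0.00234609 m³/s
0.165 day → 14256 s
V = Q × t = 0.00234609 × 14256 = 33.4459 m³
In qt: 33.4459 / 0.000946353 = 35341.9 qt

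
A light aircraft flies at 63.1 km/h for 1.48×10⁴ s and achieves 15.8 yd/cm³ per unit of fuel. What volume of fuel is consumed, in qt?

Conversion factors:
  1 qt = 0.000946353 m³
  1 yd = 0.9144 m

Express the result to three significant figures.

63.1 km/h → 17.5278 m/s
d = v × t = 17.5278 × 14800 = 259411 m
15.8 yd/cm³ → 1.44475×10⁷ m/m³
V = d / (distance per unit fuel) = 259411 / 1.44475×10⁷ = 0.0179554 m³
In qt: 0.0179554 / 0.000946353 = 18.9733 qt

19.0 qt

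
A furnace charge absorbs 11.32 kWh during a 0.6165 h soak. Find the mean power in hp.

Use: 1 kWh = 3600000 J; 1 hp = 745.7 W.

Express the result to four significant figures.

11.32 kWh × 3600000 = 4.0752×10⁷ J
0.6165 h × 3600 = 2219.4 s
P = E / t = 4.0752×10⁷ J / 2219.4 s = 18361.7 W
18361.7 W ÷ (745.7 W/hp) = 24.6234 hp

24.62 hp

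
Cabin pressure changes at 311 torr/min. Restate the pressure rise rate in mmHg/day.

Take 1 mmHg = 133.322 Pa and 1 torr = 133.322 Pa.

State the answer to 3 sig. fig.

311 torr/min × 133.322 Pa/torr ÷ 60 s/min = 691.052 Pa/s
691.052 Pa/s ÷ 133.322 Pa/mmHg × 86400 s/day = 447840 mmHg/day

4.48×10⁵ mmHg/day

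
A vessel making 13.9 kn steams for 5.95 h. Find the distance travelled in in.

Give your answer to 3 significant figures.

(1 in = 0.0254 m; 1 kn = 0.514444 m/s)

6.03×10⁶ in

13.9 kn × 0.514444 → 7.15077 m/s
5.95 h × 3600 → 21420 s
d = v × t = 7.15077 m/s × 21420 s = 153169 m
153169 m ÷ (0.0254 m/in) = 6.03028×10⁶ in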